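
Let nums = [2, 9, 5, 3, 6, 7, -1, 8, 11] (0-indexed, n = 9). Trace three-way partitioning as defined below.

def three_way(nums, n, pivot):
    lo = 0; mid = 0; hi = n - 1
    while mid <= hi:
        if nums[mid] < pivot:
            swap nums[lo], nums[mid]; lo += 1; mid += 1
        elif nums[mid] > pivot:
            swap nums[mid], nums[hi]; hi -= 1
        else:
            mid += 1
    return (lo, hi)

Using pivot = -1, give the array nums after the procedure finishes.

[-1, 5, 3, 6, 7, 9, 8, 11, 2]

pivot = -1; lo=0, mid=0, hi=8
nums[mid]=2>-1: swap nums[0],nums[8]; hi=7 → [11, 9, 5, 3, 6, 7, -1, 8, 2]
nums[mid]=11>-1: swap nums[0],nums[7]; hi=6 → [8, 9, 5, 3, 6, 7, -1, 11, 2]
nums[mid]=8>-1: swap nums[0],nums[6]; hi=5 → [-1, 9, 5, 3, 6, 7, 8, 11, 2]
nums[mid]=-1=-1: mid=1
nums[mid]=9>-1: swap nums[1],nums[5]; hi=4 → [-1, 7, 5, 3, 6, 9, 8, 11, 2]
nums[mid]=7>-1: swap nums[1],nums[4]; hi=3 → [-1, 6, 5, 3, 7, 9, 8, 11, 2]
nums[mid]=6>-1: swap nums[1],nums[3]; hi=2 → [-1, 3, 5, 6, 7, 9, 8, 11, 2]
nums[mid]=3>-1: swap nums[1],nums[2]; hi=1 → [-1, 5, 3, 6, 7, 9, 8, 11, 2]
nums[mid]=5>-1: swap nums[1],nums[1]; hi=0 → [-1, 5, 3, 6, 7, 9, 8, 11, 2]
end: lo=0, hi=0; nums = [-1, 5, 3, 6, 7, 9, 8, 11, 2]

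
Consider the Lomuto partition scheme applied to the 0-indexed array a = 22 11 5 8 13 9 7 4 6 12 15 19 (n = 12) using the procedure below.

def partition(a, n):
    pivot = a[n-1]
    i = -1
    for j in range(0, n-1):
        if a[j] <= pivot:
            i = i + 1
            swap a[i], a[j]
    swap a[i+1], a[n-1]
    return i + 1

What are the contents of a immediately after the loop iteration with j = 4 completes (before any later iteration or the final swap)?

11 5 8 13 22 9 7 4 6 12 15 19

pivot=19, i=-1
j=0: 22>19, skip
j=1: 11≤19, i=0, swap(0,1) ⇒ 11 22 5 8 13 9 7 4 6 12 15 19
j=2: 5≤19, i=1, swap(1,2) ⇒ 11 5 22 8 13 9 7 4 6 12 15 19
j=3: 8≤19, i=2, swap(2,3) ⇒ 11 5 8 22 13 9 7 4 6 12 15 19
j=4: 13≤19, i=3, swap(3,4) ⇒ 11 5 8 13 22 9 7 4 6 12 15 19
(after j=4) a = 11 5 8 13 22 9 7 4 6 12 15 19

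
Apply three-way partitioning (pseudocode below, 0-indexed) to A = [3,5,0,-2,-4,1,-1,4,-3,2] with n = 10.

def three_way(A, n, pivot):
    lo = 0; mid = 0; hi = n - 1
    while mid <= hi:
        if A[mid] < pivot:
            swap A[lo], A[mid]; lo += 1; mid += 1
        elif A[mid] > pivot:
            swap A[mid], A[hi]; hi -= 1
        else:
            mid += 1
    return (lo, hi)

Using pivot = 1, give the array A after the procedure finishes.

lo=0 mid=0 hi=9
3>1: swap(0,9), hi=8 ⇒ [2,5,0,-2,-4,1,-1,4,-3,3]
2>1: swap(0,8), hi=7 ⇒ [-3,5,0,-2,-4,1,-1,4,2,3]
-3<1: swap(0,0), lo=1 mid=1 ⇒ [-3,5,0,-2,-4,1,-1,4,2,3]
5>1: swap(1,7), hi=6 ⇒ [-3,4,0,-2,-4,1,-1,5,2,3]
4>1: swap(1,6), hi=5 ⇒ [-3,-1,0,-2,-4,1,4,5,2,3]
-1<1: swap(1,1), lo=2 mid=2 ⇒ [-3,-1,0,-2,-4,1,4,5,2,3]
0<1: swap(2,2), lo=3 mid=3 ⇒ [-3,-1,0,-2,-4,1,4,5,2,3]
-2<1: swap(3,3), lo=4 mid=4 ⇒ [-3,-1,0,-2,-4,1,4,5,2,3]
-4<1: swap(4,4), lo=5 mid=5 ⇒ [-3,-1,0,-2,-4,1,4,5,2,3]
1=1: mid=6
done. lo=5 hi=5; A=[-3,-1,0,-2,-4,1,4,5,2,3]

[-3,-1,0,-2,-4,1,4,5,2,3]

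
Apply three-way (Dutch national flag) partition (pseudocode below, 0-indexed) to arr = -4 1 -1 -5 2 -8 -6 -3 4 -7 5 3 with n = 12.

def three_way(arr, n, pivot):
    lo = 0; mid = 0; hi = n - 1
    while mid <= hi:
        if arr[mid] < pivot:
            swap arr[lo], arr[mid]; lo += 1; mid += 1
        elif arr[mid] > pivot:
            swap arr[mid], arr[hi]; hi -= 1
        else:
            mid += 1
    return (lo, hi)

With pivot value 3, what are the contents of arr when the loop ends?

-4 1 -1 -5 2 -8 -6 -3 -7 3 5 4

lo=0 mid=0 hi=11
-4<3: swap(0,0), lo=1 mid=1 ⇒ -4 1 -1 -5 2 -8 -6 -3 4 -7 5 3
1<3: swap(1,1), lo=2 mid=2 ⇒ -4 1 -1 -5 2 -8 -6 -3 4 -7 5 3
-1<3: swap(2,2), lo=3 mid=3 ⇒ -4 1 -1 -5 2 -8 -6 -3 4 -7 5 3
-5<3: swap(3,3), lo=4 mid=4 ⇒ -4 1 -1 -5 2 -8 -6 -3 4 -7 5 3
2<3: swap(4,4), lo=5 mid=5 ⇒ -4 1 -1 -5 2 -8 -6 -3 4 -7 5 3
-8<3: swap(5,5), lo=6 mid=6 ⇒ -4 1 -1 -5 2 -8 -6 -3 4 -7 5 3
-6<3: swap(6,6), lo=7 mid=7 ⇒ -4 1 -1 -5 2 -8 -6 -3 4 -7 5 3
-3<3: swap(7,7), lo=8 mid=8 ⇒ -4 1 -1 -5 2 -8 -6 -3 4 -7 5 3
4>3: swap(8,11), hi=10 ⇒ -4 1 -1 -5 2 -8 -6 -3 3 -7 5 4
3=3: mid=9
-7<3: swap(8,9), lo=9 mid=10 ⇒ -4 1 -1 -5 2 -8 -6 -3 -7 3 5 4
5>3: swap(10,10), hi=9 ⇒ -4 1 -1 -5 2 -8 -6 -3 -7 3 5 4
done. lo=9 hi=9; arr=-4 1 -1 -5 2 -8 -6 -3 -7 3 5 4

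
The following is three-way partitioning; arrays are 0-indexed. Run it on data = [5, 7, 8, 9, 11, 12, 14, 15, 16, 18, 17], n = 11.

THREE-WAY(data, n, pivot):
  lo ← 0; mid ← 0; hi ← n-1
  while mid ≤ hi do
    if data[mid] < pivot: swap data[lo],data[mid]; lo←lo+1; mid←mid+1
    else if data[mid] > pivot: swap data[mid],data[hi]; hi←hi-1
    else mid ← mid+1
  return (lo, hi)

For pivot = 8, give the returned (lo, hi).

(2, 2)

lo=0 mid=0 hi=10
5<8: swap(0,0), lo=1 mid=1 ⇒ [5, 7, 8, 9, 11, 12, 14, 15, 16, 18, 17]
7<8: swap(1,1), lo=2 mid=2 ⇒ [5, 7, 8, 9, 11, 12, 14, 15, 16, 18, 17]
8=8: mid=3
9>8: swap(3,10), hi=9 ⇒ [5, 7, 8, 17, 11, 12, 14, 15, 16, 18, 9]
17>8: swap(3,9), hi=8 ⇒ [5, 7, 8, 18, 11, 12, 14, 15, 16, 17, 9]
18>8: swap(3,8), hi=7 ⇒ [5, 7, 8, 16, 11, 12, 14, 15, 18, 17, 9]
16>8: swap(3,7), hi=6 ⇒ [5, 7, 8, 15, 11, 12, 14, 16, 18, 17, 9]
15>8: swap(3,6), hi=5 ⇒ [5, 7, 8, 14, 11, 12, 15, 16, 18, 17, 9]
14>8: swap(3,5), hi=4 ⇒ [5, 7, 8, 12, 11, 14, 15, 16, 18, 17, 9]
12>8: swap(3,4), hi=3 ⇒ [5, 7, 8, 11, 12, 14, 15, 16, 18, 17, 9]
11>8: swap(3,3), hi=2 ⇒ [5, 7, 8, 11, 12, 14, 15, 16, 18, 17, 9]
done. lo=2 hi=2; data=[5, 7, 8, 11, 12, 14, 15, 16, 18, 17, 9]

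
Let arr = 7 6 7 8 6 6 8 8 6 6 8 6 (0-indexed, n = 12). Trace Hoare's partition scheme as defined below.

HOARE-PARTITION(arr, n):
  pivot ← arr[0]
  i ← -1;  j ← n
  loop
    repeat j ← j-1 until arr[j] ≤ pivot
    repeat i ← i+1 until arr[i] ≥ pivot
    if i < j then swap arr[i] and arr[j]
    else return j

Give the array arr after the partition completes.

6 6 6 6 6 6 8 8 8 7 8 7

pivot = arr[0] = 7; i = -1, j = 12
j→11 (arr[11]=6≤7), i→0 (arr[0]=7≥7); i<j, swap → 6 6 7 8 6 6 8 8 6 6 8 7
j→9 (arr[9]=6≤7), i→2 (arr[2]=7≥7); i<j, swap → 6 6 6 8 6 6 8 8 6 7 8 7
j→8 (arr[8]=6≤7), i→3 (arr[3]=8≥7); i<j, swap → 6 6 6 6 6 6 8 8 8 7 8 7
j→5, i→6; i≥j, return j=5. arr = 6 6 6 6 6 6 8 8 8 7 8 7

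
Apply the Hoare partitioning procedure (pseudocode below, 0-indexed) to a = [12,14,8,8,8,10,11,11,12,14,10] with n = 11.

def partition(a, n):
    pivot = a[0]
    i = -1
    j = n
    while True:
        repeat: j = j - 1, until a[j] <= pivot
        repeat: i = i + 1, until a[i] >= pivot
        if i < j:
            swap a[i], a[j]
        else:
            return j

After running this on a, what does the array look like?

[10,12,8,8,8,10,11,11,14,14,12]

pivot = a[0] = 12; i = -1, j = 11
j→10 (a[10]=10≤12), i→0 (a[0]=12≥12); i<j, swap → [10,14,8,8,8,10,11,11,12,14,12]
j→8 (a[8]=12≤12), i→1 (a[1]=14≥12); i<j, swap → [10,12,8,8,8,10,11,11,14,14,12]
j→7, i→8; i≥j, return j=7. a = [10,12,8,8,8,10,11,11,14,14,12]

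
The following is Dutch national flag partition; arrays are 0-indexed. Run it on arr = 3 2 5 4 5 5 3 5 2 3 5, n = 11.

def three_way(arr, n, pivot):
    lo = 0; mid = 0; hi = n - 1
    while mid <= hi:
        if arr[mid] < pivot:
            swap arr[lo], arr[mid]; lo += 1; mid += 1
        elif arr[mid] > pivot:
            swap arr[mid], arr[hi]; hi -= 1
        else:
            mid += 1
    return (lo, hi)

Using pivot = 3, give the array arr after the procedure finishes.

lo=0 mid=0 hi=10
3=3: mid=1
2<3: swap(0,1), lo=1 mid=2 ⇒ 2 3 5 4 5 5 3 5 2 3 5
5>3: swap(2,10), hi=9 ⇒ 2 3 5 4 5 5 3 5 2 3 5
5>3: swap(2,9), hi=8 ⇒ 2 3 3 4 5 5 3 5 2 5 5
3=3: mid=3
4>3: swap(3,8), hi=7 ⇒ 2 3 3 2 5 5 3 5 4 5 5
2<3: swap(1,3), lo=2 mid=4 ⇒ 2 2 3 3 5 5 3 5 4 5 5
5>3: swap(4,7), hi=6 ⇒ 2 2 3 3 5 5 3 5 4 5 5
5>3: swap(4,6), hi=5 ⇒ 2 2 3 3 3 5 5 5 4 5 5
3=3: mid=5
5>3: swap(5,5), hi=4 ⇒ 2 2 3 3 3 5 5 5 4 5 5
done. lo=2 hi=4; arr=2 2 3 3 3 5 5 5 4 5 5

2 2 3 3 3 5 5 5 4 5 5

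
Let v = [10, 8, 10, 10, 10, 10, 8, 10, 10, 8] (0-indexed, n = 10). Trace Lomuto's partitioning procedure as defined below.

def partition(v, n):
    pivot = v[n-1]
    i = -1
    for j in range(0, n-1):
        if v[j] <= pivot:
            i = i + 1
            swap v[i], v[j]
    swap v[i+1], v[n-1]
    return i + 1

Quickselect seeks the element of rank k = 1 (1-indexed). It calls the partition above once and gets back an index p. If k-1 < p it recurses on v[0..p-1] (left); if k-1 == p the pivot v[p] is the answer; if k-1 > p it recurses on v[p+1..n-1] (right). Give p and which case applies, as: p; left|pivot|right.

pivot = v[9] = 8; i = -1
j=0: v[0]=10 > 8 → no swap
j=1: v[1]=8 ≤ 8 → i=0, swap v[0],v[1] → [8, 10, 10, 10, 10, 10, 8, 10, 10, 8]
j=2: v[2]=10 > 8 → no swap
j=3: v[3]=10 > 8 → no swap
j=4: v[4]=10 > 8 → no swap
j=5: v[5]=10 > 8 → no swap
j=6: v[6]=8 ≤ 8 → i=1, swap v[1],v[6] → [8, 8, 10, 10, 10, 10, 10, 10, 10, 8]
j=7: v[7]=10 > 8 → no swap
j=8: v[8]=10 > 8 → no swap
final swap v[2],v[9] → [8, 8, 8, 10, 10, 10, 10, 10, 10, 10]; return 2
p = 2; k-1 = 0 < 2 ⇒ left

2; left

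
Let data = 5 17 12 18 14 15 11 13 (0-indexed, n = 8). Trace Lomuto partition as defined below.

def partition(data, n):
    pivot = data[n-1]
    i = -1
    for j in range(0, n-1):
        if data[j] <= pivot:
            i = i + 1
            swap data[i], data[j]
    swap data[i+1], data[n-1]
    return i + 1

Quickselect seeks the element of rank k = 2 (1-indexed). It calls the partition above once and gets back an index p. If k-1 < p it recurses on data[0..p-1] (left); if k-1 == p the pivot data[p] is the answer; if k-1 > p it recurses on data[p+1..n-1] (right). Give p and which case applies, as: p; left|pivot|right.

3; left

pivot = data[7] = 13; i = -1
j=0: data[0]=5 ≤ 13 → i=0, swap data[0],data[0] (no change) → 5 17 12 18 14 15 11 13
j=1: data[1]=17 > 13 → no swap
j=2: data[2]=12 ≤ 13 → i=1, swap data[1],data[2] → 5 12 17 18 14 15 11 13
j=3: data[3]=18 > 13 → no swap
j=4: data[4]=14 > 13 → no swap
j=5: data[5]=15 > 13 → no swap
j=6: data[6]=11 ≤ 13 → i=2, swap data[2],data[6] → 5 12 11 18 14 15 17 13
final swap data[3],data[7] → 5 12 11 13 14 15 17 18; return 3
p = 3; k-1 = 1 < 3 ⇒ left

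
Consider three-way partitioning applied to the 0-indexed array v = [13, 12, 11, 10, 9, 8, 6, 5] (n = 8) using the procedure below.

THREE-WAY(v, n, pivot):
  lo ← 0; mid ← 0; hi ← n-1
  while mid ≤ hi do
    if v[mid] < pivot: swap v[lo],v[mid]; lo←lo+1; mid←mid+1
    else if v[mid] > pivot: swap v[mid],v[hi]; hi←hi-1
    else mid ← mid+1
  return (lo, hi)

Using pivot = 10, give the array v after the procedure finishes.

[5, 6, 8, 9, 10, 11, 12, 13]

lo=0 mid=0 hi=7
13>10: swap(0,7), hi=6 ⇒ [5, 12, 11, 10, 9, 8, 6, 13]
5<10: swap(0,0), lo=1 mid=1 ⇒ [5, 12, 11, 10, 9, 8, 6, 13]
12>10: swap(1,6), hi=5 ⇒ [5, 6, 11, 10, 9, 8, 12, 13]
6<10: swap(1,1), lo=2 mid=2 ⇒ [5, 6, 11, 10, 9, 8, 12, 13]
11>10: swap(2,5), hi=4 ⇒ [5, 6, 8, 10, 9, 11, 12, 13]
8<10: swap(2,2), lo=3 mid=3 ⇒ [5, 6, 8, 10, 9, 11, 12, 13]
10=10: mid=4
9<10: swap(3,4), lo=4 mid=5 ⇒ [5, 6, 8, 9, 10, 11, 12, 13]
done. lo=4 hi=4; v=[5, 6, 8, 9, 10, 11, 12, 13]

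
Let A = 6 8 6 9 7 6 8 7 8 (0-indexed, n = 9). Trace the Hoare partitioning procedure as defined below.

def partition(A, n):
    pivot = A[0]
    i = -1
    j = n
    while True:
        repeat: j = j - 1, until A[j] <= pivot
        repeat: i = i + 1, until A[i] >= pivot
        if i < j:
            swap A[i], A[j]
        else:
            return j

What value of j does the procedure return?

pivot = A[0] = 6; i = -1, j = 9
j→5 (A[5]=6≤6), i→0 (A[0]=6≥6); i<j, swap → 6 8 6 9 7 6 8 7 8
j→2 (A[2]=6≤6), i→1 (A[1]=8≥6); i<j, swap → 6 6 8 9 7 6 8 7 8
j→1, i→2; i≥j, return j=1. A = 6 6 8 9 7 6 8 7 8

1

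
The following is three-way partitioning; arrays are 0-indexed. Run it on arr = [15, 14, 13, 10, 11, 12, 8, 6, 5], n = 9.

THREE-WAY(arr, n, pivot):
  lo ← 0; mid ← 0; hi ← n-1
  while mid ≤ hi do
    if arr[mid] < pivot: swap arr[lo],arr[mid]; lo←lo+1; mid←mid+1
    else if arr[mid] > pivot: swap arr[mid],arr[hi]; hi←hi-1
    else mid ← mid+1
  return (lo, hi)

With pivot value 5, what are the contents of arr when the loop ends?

[5, 13, 10, 11, 12, 8, 6, 14, 15]

pivot = 5; lo=0, mid=0, hi=8
arr[mid]=15>5: swap arr[0],arr[8]; hi=7 → [5, 14, 13, 10, 11, 12, 8, 6, 15]
arr[mid]=5=5: mid=1
arr[mid]=14>5: swap arr[1],arr[7]; hi=6 → [5, 6, 13, 10, 11, 12, 8, 14, 15]
arr[mid]=6>5: swap arr[1],arr[6]; hi=5 → [5, 8, 13, 10, 11, 12, 6, 14, 15]
arr[mid]=8>5: swap arr[1],arr[5]; hi=4 → [5, 12, 13, 10, 11, 8, 6, 14, 15]
arr[mid]=12>5: swap arr[1],arr[4]; hi=3 → [5, 11, 13, 10, 12, 8, 6, 14, 15]
arr[mid]=11>5: swap arr[1],arr[3]; hi=2 → [5, 10, 13, 11, 12, 8, 6, 14, 15]
arr[mid]=10>5: swap arr[1],arr[2]; hi=1 → [5, 13, 10, 11, 12, 8, 6, 14, 15]
arr[mid]=13>5: swap arr[1],arr[1]; hi=0 → [5, 13, 10, 11, 12, 8, 6, 14, 15]
end: lo=0, hi=0; arr = [5, 13, 10, 11, 12, 8, 6, 14, 15]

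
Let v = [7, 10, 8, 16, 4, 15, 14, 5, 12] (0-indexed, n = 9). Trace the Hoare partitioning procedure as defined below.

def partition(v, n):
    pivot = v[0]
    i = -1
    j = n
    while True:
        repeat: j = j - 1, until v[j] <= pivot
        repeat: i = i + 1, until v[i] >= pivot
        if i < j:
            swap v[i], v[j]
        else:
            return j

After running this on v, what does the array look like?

pivot=7
j stops at 7 (5), i stops at 0 (7); swap ⇒ [5, 10, 8, 16, 4, 15, 14, 7, 12]
j stops at 4 (4), i stops at 1 (10); swap ⇒ [5, 4, 8, 16, 10, 15, 14, 7, 12]
j stops at 1, i stops at 2; i≥j ⇒ return 1. v=[5, 4, 8, 16, 10, 15, 14, 7, 12]

[5, 4, 8, 16, 10, 15, 14, 7, 12]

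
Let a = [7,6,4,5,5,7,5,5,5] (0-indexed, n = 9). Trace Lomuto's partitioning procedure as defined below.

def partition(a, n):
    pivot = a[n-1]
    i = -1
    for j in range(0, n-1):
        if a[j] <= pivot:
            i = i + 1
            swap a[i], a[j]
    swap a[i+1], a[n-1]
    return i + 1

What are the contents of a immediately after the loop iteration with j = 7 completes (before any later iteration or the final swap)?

[4,5,5,5,5,7,6,7,5]

pivot = a[8] = 5; i = -1
j=0: a[0]=7 > 5 → no swap
j=1: a[1]=6 > 5 → no swap
j=2: a[2]=4 ≤ 5 → i=0, swap a[0],a[2] → [4,6,7,5,5,7,5,5,5]
j=3: a[3]=5 ≤ 5 → i=1, swap a[1],a[3] → [4,5,7,6,5,7,5,5,5]
j=4: a[4]=5 ≤ 5 → i=2, swap a[2],a[4] → [4,5,5,6,7,7,5,5,5]
j=5: a[5]=7 > 5 → no swap
j=6: a[6]=5 ≤ 5 → i=3, swap a[3],a[6] → [4,5,5,5,7,7,6,5,5]
j=7: a[7]=5 ≤ 5 → i=4, swap a[4],a[7] → [4,5,5,5,5,7,6,7,5]
(after j=7) a = [4,5,5,5,5,7,6,7,5]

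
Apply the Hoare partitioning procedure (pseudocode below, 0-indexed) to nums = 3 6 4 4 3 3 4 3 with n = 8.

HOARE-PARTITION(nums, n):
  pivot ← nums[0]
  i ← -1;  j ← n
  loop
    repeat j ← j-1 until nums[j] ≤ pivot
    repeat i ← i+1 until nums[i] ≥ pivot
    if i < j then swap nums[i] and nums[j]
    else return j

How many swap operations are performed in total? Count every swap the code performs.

pivot = nums[0] = 3; i = -1, j = 8
j→7 (nums[7]=3≤3), i→0 (nums[0]=3≥3); i<j, swap → 3 6 4 4 3 3 4 3
j→5 (nums[5]=3≤3), i→1 (nums[1]=6≥3); i<j, swap → 3 3 4 4 3 6 4 3
j→4 (nums[4]=3≤3), i→2 (nums[2]=4≥3); i<j, swap → 3 3 3 4 4 6 4 3
j→2, i→3; i≥j, return j=2. nums = 3 3 3 4 4 6 4 3

3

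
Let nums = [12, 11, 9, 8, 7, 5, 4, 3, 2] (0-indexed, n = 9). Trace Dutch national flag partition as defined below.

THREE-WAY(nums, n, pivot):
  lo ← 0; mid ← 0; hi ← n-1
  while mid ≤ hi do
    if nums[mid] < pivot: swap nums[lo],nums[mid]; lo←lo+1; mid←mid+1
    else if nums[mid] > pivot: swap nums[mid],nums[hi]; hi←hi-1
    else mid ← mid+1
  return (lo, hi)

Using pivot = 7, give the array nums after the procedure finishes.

pivot = 7; lo=0, mid=0, hi=8
nums[mid]=12>7: swap nums[0],nums[8]; hi=7 → [2, 11, 9, 8, 7, 5, 4, 3, 12]
nums[mid]=2<7: swap nums[0],nums[0]; lo=1,mid=1 → [2, 11, 9, 8, 7, 5, 4, 3, 12]
nums[mid]=11>7: swap nums[1],nums[7]; hi=6 → [2, 3, 9, 8, 7, 5, 4, 11, 12]
nums[mid]=3<7: swap nums[1],nums[1]; lo=2,mid=2 → [2, 3, 9, 8, 7, 5, 4, 11, 12]
nums[mid]=9>7: swap nums[2],nums[6]; hi=5 → [2, 3, 4, 8, 7, 5, 9, 11, 12]
nums[mid]=4<7: swap nums[2],nums[2]; lo=3,mid=3 → [2, 3, 4, 8, 7, 5, 9, 11, 12]
nums[mid]=8>7: swap nums[3],nums[5]; hi=4 → [2, 3, 4, 5, 7, 8, 9, 11, 12]
nums[mid]=5<7: swap nums[3],nums[3]; lo=4,mid=4 → [2, 3, 4, 5, 7, 8, 9, 11, 12]
nums[mid]=7=7: mid=5
end: lo=4, hi=4; nums = [2, 3, 4, 5, 7, 8, 9, 11, 12]

[2, 3, 4, 5, 7, 8, 9, 11, 12]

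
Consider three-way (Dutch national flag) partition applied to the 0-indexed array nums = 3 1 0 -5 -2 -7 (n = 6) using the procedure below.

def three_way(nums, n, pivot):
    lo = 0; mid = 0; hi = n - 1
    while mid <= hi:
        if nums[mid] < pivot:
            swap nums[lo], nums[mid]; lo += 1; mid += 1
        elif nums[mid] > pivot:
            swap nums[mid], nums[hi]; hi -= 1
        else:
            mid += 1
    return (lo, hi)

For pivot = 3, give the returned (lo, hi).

(5, 5)

pivot = 3; lo=0, mid=0, hi=5
nums[mid]=3=3: mid=1
nums[mid]=1<3: swap nums[0],nums[1]; lo=1,mid=2 → 1 3 0 -5 -2 -7
nums[mid]=0<3: swap nums[1],nums[2]; lo=2,mid=3 → 1 0 3 -5 -2 -7
nums[mid]=-5<3: swap nums[2],nums[3]; lo=3,mid=4 → 1 0 -5 3 -2 -7
nums[mid]=-2<3: swap nums[3],nums[4]; lo=4,mid=5 → 1 0 -5 -2 3 -7
nums[mid]=-7<3: swap nums[4],nums[5]; lo=5,mid=6 → 1 0 -5 -2 -7 3
end: lo=5, hi=5; nums = 1 0 -5 -2 -7 3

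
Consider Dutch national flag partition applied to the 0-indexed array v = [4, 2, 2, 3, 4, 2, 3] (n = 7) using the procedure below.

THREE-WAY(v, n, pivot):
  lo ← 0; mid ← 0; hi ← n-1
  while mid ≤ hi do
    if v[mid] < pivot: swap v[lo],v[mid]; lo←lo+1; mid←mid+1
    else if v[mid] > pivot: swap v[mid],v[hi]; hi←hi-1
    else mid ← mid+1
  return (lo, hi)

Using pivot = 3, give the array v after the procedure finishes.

pivot = 3; lo=0, mid=0, hi=6
v[mid]=4>3: swap v[0],v[6]; hi=5 → [3, 2, 2, 3, 4, 2, 4]
v[mid]=3=3: mid=1
v[mid]=2<3: swap v[0],v[1]; lo=1,mid=2 → [2, 3, 2, 3, 4, 2, 4]
v[mid]=2<3: swap v[1],v[2]; lo=2,mid=3 → [2, 2, 3, 3, 4, 2, 4]
v[mid]=3=3: mid=4
v[mid]=4>3: swap v[4],v[5]; hi=4 → [2, 2, 3, 3, 2, 4, 4]
v[mid]=2<3: swap v[2],v[4]; lo=3,mid=5 → [2, 2, 2, 3, 3, 4, 4]
end: lo=3, hi=4; v = [2, 2, 2, 3, 3, 4, 4]

[2, 2, 2, 3, 3, 4, 4]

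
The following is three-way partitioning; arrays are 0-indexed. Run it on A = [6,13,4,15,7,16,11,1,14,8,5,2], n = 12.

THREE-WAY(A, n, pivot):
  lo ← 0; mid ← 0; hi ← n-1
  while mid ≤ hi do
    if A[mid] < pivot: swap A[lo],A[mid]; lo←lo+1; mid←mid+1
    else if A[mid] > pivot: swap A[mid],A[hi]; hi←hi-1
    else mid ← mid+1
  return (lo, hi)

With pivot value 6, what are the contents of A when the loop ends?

lo=0 mid=0 hi=11
6=6: mid=1
13>6: swap(1,11), hi=10 ⇒ [6,2,4,15,7,16,11,1,14,8,5,13]
2<6: swap(0,1), lo=1 mid=2 ⇒ [2,6,4,15,7,16,11,1,14,8,5,13]
4<6: swap(1,2), lo=2 mid=3 ⇒ [2,4,6,15,7,16,11,1,14,8,5,13]
15>6: swap(3,10), hi=9 ⇒ [2,4,6,5,7,16,11,1,14,8,15,13]
5<6: swap(2,3), lo=3 mid=4 ⇒ [2,4,5,6,7,16,11,1,14,8,15,13]
7>6: swap(4,9), hi=8 ⇒ [2,4,5,6,8,16,11,1,14,7,15,13]
8>6: swap(4,8), hi=7 ⇒ [2,4,5,6,14,16,11,1,8,7,15,13]
14>6: swap(4,7), hi=6 ⇒ [2,4,5,6,1,16,11,14,8,7,15,13]
1<6: swap(3,4), lo=4 mid=5 ⇒ [2,4,5,1,6,16,11,14,8,7,15,13]
16>6: swap(5,6), hi=5 ⇒ [2,4,5,1,6,11,16,14,8,7,15,13]
11>6: swap(5,5), hi=4 ⇒ [2,4,5,1,6,11,16,14,8,7,15,13]
done. lo=4 hi=4; A=[2,4,5,1,6,11,16,14,8,7,15,13]

[2,4,5,1,6,11,16,14,8,7,15,13]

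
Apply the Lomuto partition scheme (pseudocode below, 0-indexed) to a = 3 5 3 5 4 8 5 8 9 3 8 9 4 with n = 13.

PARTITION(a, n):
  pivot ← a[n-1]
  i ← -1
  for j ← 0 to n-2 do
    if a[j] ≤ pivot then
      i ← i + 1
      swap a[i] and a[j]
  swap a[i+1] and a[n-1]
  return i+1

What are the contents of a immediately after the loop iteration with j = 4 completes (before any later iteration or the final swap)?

3 3 4 5 5 8 5 8 9 3 8 9 4

pivot = a[12] = 4; i = -1
j=0: a[0]=3 ≤ 4 → i=0, swap a[0],a[0] (no change) → 3 5 3 5 4 8 5 8 9 3 8 9 4
j=1: a[1]=5 > 4 → no swap
j=2: a[2]=3 ≤ 4 → i=1, swap a[1],a[2] → 3 3 5 5 4 8 5 8 9 3 8 9 4
j=3: a[3]=5 > 4 → no swap
j=4: a[4]=4 ≤ 4 → i=2, swap a[2],a[4] → 3 3 4 5 5 8 5 8 9 3 8 9 4
(after j=4) a = 3 3 4 5 5 8 5 8 9 3 8 9 4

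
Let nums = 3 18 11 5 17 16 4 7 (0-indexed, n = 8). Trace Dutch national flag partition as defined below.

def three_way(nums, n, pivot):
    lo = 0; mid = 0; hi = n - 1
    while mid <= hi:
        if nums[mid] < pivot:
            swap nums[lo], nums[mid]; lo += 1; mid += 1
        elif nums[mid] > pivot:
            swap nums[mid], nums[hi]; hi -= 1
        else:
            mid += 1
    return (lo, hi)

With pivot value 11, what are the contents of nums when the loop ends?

3 7 5 4 11 16 17 18

pivot = 11; lo=0, mid=0, hi=7
nums[mid]=3<11: swap nums[0],nums[0]; lo=1,mid=1 → 3 18 11 5 17 16 4 7
nums[mid]=18>11: swap nums[1],nums[7]; hi=6 → 3 7 11 5 17 16 4 18
nums[mid]=7<11: swap nums[1],nums[1]; lo=2,mid=2 → 3 7 11 5 17 16 4 18
nums[mid]=11=11: mid=3
nums[mid]=5<11: swap nums[2],nums[3]; lo=3,mid=4 → 3 7 5 11 17 16 4 18
nums[mid]=17>11: swap nums[4],nums[6]; hi=5 → 3 7 5 11 4 16 17 18
nums[mid]=4<11: swap nums[3],nums[4]; lo=4,mid=5 → 3 7 5 4 11 16 17 18
nums[mid]=16>11: swap nums[5],nums[5]; hi=4 → 3 7 5 4 11 16 17 18
end: lo=4, hi=4; nums = 3 7 5 4 11 16 17 18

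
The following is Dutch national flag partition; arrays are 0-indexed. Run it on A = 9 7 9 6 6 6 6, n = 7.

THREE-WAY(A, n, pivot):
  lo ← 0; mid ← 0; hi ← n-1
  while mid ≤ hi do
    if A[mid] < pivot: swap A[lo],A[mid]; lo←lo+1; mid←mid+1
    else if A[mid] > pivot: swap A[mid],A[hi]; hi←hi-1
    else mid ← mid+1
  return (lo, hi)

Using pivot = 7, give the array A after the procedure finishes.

pivot = 7; lo=0, mid=0, hi=6
A[mid]=9>7: swap A[0],A[6]; hi=5 → 6 7 9 6 6 6 9
A[mid]=6<7: swap A[0],A[0]; lo=1,mid=1 → 6 7 9 6 6 6 9
A[mid]=7=7: mid=2
A[mid]=9>7: swap A[2],A[5]; hi=4 → 6 7 6 6 6 9 9
A[mid]=6<7: swap A[1],A[2]; lo=2,mid=3 → 6 6 7 6 6 9 9
A[mid]=6<7: swap A[2],A[3]; lo=3,mid=4 → 6 6 6 7 6 9 9
A[mid]=6<7: swap A[3],A[4]; lo=4,mid=5 → 6 6 6 6 7 9 9
end: lo=4, hi=4; A = 6 6 6 6 7 9 9

6 6 6 6 7 9 9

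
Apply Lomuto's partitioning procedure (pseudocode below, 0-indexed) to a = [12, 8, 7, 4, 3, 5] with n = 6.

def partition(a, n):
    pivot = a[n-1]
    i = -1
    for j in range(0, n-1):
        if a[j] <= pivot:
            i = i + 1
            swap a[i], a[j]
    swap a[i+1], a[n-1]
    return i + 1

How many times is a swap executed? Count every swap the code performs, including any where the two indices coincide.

3

pivot = a[5] = 5; i = -1
j=0: a[0]=12 > 5 → no swap
j=1: a[1]=8 > 5 → no swap
j=2: a[2]=7 > 5 → no swap
j=3: a[3]=4 ≤ 5 → i=0, swap a[0],a[3] → [4, 8, 7, 12, 3, 5]
j=4: a[4]=3 ≤ 5 → i=1, swap a[1],a[4] → [4, 3, 7, 12, 8, 5]
final swap a[2],a[5] → [4, 3, 5, 12, 8, 7]; return 2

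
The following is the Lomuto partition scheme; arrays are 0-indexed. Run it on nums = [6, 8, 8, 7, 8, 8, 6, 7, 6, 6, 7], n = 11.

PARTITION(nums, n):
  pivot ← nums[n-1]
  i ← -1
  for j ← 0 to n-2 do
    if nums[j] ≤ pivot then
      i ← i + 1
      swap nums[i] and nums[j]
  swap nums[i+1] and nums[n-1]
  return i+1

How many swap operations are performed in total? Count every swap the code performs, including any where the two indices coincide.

7

pivot = nums[10] = 7; i = -1
j=0: nums[0]=6 ≤ 7 → i=0, swap nums[0],nums[0] (no change) → [6, 8, 8, 7, 8, 8, 6, 7, 6, 6, 7]
j=1: nums[1]=8 > 7 → no swap
j=2: nums[2]=8 > 7 → no swap
j=3: nums[3]=7 ≤ 7 → i=1, swap nums[1],nums[3] → [6, 7, 8, 8, 8, 8, 6, 7, 6, 6, 7]
j=4: nums[4]=8 > 7 → no swap
j=5: nums[5]=8 > 7 → no swap
j=6: nums[6]=6 ≤ 7 → i=2, swap nums[2],nums[6] → [6, 7, 6, 8, 8, 8, 8, 7, 6, 6, 7]
j=7: nums[7]=7 ≤ 7 → i=3, swap nums[3],nums[7] → [6, 7, 6, 7, 8, 8, 8, 8, 6, 6, 7]
j=8: nums[8]=6 ≤ 7 → i=4, swap nums[4],nums[8] → [6, 7, 6, 7, 6, 8, 8, 8, 8, 6, 7]
j=9: nums[9]=6 ≤ 7 → i=5, swap nums[5],nums[9] → [6, 7, 6, 7, 6, 6, 8, 8, 8, 8, 7]
final swap nums[6],nums[10] → [6, 7, 6, 7, 6, 6, 7, 8, 8, 8, 8]; return 6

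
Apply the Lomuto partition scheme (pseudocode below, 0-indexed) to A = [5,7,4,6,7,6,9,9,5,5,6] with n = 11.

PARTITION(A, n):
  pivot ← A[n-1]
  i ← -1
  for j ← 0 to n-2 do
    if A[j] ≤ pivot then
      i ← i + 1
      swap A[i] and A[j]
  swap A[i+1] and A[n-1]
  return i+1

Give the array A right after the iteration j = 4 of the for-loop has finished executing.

pivot=6, i=-1
j=0: 5≤6, i=0, swap(0,0) ⇒ [5,7,4,6,7,6,9,9,5,5,6]
j=1: 7>6, skip
j=2: 4≤6, i=1, swap(1,2) ⇒ [5,4,7,6,7,6,9,9,5,5,6]
j=3: 6≤6, i=2, swap(2,3) ⇒ [5,4,6,7,7,6,9,9,5,5,6]
j=4: 7>6, skip
(after j=4) A = [5,4,6,7,7,6,9,9,5,5,6]

[5,4,6,7,7,6,9,9,5,5,6]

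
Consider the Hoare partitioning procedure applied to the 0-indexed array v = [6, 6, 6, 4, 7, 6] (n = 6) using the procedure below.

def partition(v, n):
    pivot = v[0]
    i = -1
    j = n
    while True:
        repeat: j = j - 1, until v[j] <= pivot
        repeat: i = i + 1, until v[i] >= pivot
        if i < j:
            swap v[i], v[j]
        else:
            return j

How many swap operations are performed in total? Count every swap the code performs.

2

pivot=6
j stops at 5 (6), i stops at 0 (6); swap ⇒ [6, 6, 6, 4, 7, 6]
j stops at 3 (4), i stops at 1 (6); swap ⇒ [6, 4, 6, 6, 7, 6]
j stops at 2, i stops at 2; i≥j ⇒ return 2. v=[6, 4, 6, 6, 7, 6]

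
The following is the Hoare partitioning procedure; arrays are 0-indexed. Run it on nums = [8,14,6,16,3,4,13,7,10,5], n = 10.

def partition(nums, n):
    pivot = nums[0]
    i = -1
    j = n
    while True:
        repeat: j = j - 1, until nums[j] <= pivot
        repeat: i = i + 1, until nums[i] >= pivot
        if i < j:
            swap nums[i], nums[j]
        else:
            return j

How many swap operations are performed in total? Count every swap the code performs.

3

pivot=8
j stops at 9 (5), i stops at 0 (8); swap ⇒ [5,14,6,16,3,4,13,7,10,8]
j stops at 7 (7), i stops at 1 (14); swap ⇒ [5,7,6,16,3,4,13,14,10,8]
j stops at 5 (4), i stops at 3 (16); swap ⇒ [5,7,6,4,3,16,13,14,10,8]
j stops at 4, i stops at 5; i≥j ⇒ return 4. nums=[5,7,6,4,3,16,13,14,10,8]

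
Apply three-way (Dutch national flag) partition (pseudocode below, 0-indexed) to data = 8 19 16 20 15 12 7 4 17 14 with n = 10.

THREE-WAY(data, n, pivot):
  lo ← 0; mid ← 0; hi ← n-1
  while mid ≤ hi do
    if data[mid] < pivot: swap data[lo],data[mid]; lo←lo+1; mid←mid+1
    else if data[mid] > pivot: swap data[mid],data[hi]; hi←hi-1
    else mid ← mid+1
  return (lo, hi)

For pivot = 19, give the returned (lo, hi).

pivot = 19; lo=0, mid=0, hi=9
data[mid]=8<19: swap data[0],data[0]; lo=1,mid=1 → 8 19 16 20 15 12 7 4 17 14
data[mid]=19=19: mid=2
data[mid]=16<19: swap data[1],data[2]; lo=2,mid=3 → 8 16 19 20 15 12 7 4 17 14
data[mid]=20>19: swap data[3],data[9]; hi=8 → 8 16 19 14 15 12 7 4 17 20
data[mid]=14<19: swap data[2],data[3]; lo=3,mid=4 → 8 16 14 19 15 12 7 4 17 20
data[mid]=15<19: swap data[3],data[4]; lo=4,mid=5 → 8 16 14 15 19 12 7 4 17 20
data[mid]=12<19: swap data[4],data[5]; lo=5,mid=6 → 8 16 14 15 12 19 7 4 17 20
data[mid]=7<19: swap data[5],data[6]; lo=6,mid=7 → 8 16 14 15 12 7 19 4 17 20
data[mid]=4<19: swap data[6],data[7]; lo=7,mid=8 → 8 16 14 15 12 7 4 19 17 20
data[mid]=17<19: swap data[7],data[8]; lo=8,mid=9 → 8 16 14 15 12 7 4 17 19 20
end: lo=8, hi=8; data = 8 16 14 15 12 7 4 17 19 20

(8, 8)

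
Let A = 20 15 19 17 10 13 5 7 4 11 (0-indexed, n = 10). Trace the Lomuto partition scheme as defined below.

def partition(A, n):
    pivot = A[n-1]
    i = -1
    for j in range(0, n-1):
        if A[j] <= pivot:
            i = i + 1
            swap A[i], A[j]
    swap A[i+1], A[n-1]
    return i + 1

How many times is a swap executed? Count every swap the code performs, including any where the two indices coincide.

5

pivot=11, i=-1
j=0: 20>11, skip
j=1: 15>11, skip
j=2: 19>11, skip
j=3: 17>11, skip
j=4: 10≤11, i=0, swap(0,4) ⇒ 10 15 19 17 20 13 5 7 4 11
j=5: 13>11, skip
j=6: 5≤11, i=1, swap(1,6) ⇒ 10 5 19 17 20 13 15 7 4 11
j=7: 7≤11, i=2, swap(2,7) ⇒ 10 5 7 17 20 13 15 19 4 11
j=8: 4≤11, i=3, swap(3,8) ⇒ 10 5 7 4 20 13 15 19 17 11
swap(4,9) ⇒ 10 5 7 4 11 13 15 19 17 20; return 4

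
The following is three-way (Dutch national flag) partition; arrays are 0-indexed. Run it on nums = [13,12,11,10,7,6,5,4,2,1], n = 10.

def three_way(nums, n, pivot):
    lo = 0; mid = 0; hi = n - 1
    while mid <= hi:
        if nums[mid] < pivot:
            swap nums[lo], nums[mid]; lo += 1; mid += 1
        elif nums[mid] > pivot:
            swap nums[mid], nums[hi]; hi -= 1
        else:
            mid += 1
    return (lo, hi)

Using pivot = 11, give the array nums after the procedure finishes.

pivot = 11; lo=0, mid=0, hi=9
nums[mid]=13>11: swap nums[0],nums[9]; hi=8 → [1,12,11,10,7,6,5,4,2,13]
nums[mid]=1<11: swap nums[0],nums[0]; lo=1,mid=1 → [1,12,11,10,7,6,5,4,2,13]
nums[mid]=12>11: swap nums[1],nums[8]; hi=7 → [1,2,11,10,7,6,5,4,12,13]
nums[mid]=2<11: swap nums[1],nums[1]; lo=2,mid=2 → [1,2,11,10,7,6,5,4,12,13]
nums[mid]=11=11: mid=3
nums[mid]=10<11: swap nums[2],nums[3]; lo=3,mid=4 → [1,2,10,11,7,6,5,4,12,13]
nums[mid]=7<11: swap nums[3],nums[4]; lo=4,mid=5 → [1,2,10,7,11,6,5,4,12,13]
nums[mid]=6<11: swap nums[4],nums[5]; lo=5,mid=6 → [1,2,10,7,6,11,5,4,12,13]
nums[mid]=5<11: swap nums[5],nums[6]; lo=6,mid=7 → [1,2,10,7,6,5,11,4,12,13]
nums[mid]=4<11: swap nums[6],nums[7]; lo=7,mid=8 → [1,2,10,7,6,5,4,11,12,13]
end: lo=7, hi=7; nums = [1,2,10,7,6,5,4,11,12,13]

[1,2,10,7,6,5,4,11,12,13]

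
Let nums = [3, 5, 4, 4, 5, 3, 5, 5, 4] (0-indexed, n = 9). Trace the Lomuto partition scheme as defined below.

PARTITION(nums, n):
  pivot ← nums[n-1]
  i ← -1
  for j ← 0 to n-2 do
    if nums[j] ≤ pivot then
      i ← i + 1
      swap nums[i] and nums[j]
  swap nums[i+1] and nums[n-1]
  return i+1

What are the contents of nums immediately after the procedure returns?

[3, 4, 4, 3, 4, 5, 5, 5, 5]

pivot=4, i=-1
j=0: 3≤4, i=0, swap(0,0) ⇒ [3, 5, 4, 4, 5, 3, 5, 5, 4]
j=1: 5>4, skip
j=2: 4≤4, i=1, swap(1,2) ⇒ [3, 4, 5, 4, 5, 3, 5, 5, 4]
j=3: 4≤4, i=2, swap(2,3) ⇒ [3, 4, 4, 5, 5, 3, 5, 5, 4]
j=4: 5>4, skip
j=5: 3≤4, i=3, swap(3,5) ⇒ [3, 4, 4, 3, 5, 5, 5, 5, 4]
j=6: 5>4, skip
j=7: 5>4, skip
swap(4,8) ⇒ [3, 4, 4, 3, 4, 5, 5, 5, 5]; return 4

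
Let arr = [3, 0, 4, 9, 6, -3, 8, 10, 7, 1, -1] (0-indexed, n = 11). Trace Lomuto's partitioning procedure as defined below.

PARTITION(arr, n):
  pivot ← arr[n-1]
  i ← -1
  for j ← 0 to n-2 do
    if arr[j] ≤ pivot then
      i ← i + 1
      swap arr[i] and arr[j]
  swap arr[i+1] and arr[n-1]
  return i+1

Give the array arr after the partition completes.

[-3, -1, 4, 9, 6, 3, 8, 10, 7, 1, 0]

pivot=-1, i=-1
j=0: 3>-1, skip
j=1: 0>-1, skip
j=2: 4>-1, skip
j=3: 9>-1, skip
j=4: 6>-1, skip
j=5: -3≤-1, i=0, swap(0,5) ⇒ [-3, 0, 4, 9, 6, 3, 8, 10, 7, 1, -1]
j=6: 8>-1, skip
j=7: 10>-1, skip
j=8: 7>-1, skip
j=9: 1>-1, skip
swap(1,10) ⇒ [-3, -1, 4, 9, 6, 3, 8, 10, 7, 1, 0]; return 1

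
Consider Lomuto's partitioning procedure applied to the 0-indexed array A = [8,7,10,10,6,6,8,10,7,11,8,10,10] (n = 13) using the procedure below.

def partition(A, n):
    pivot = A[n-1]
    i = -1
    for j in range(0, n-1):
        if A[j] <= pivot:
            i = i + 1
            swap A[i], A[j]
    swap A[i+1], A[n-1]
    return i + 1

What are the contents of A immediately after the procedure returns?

[8,7,10,10,6,6,8,10,7,8,10,10,11]

pivot=10, i=-1
j=0: 8≤10, i=0, swap(0,0) ⇒ [8,7,10,10,6,6,8,10,7,11,8,10,10]
j=1: 7≤10, i=1, swap(1,1) ⇒ [8,7,10,10,6,6,8,10,7,11,8,10,10]
j=2: 10≤10, i=2, swap(2,2) ⇒ [8,7,10,10,6,6,8,10,7,11,8,10,10]
j=3: 10≤10, i=3, swap(3,3) ⇒ [8,7,10,10,6,6,8,10,7,11,8,10,10]
j=4: 6≤10, i=4, swap(4,4) ⇒ [8,7,10,10,6,6,8,10,7,11,8,10,10]
j=5: 6≤10, i=5, swap(5,5) ⇒ [8,7,10,10,6,6,8,10,7,11,8,10,10]
j=6: 8≤10, i=6, swap(6,6) ⇒ [8,7,10,10,6,6,8,10,7,11,8,10,10]
j=7: 10≤10, i=7, swap(7,7) ⇒ [8,7,10,10,6,6,8,10,7,11,8,10,10]
j=8: 7≤10, i=8, swap(8,8) ⇒ [8,7,10,10,6,6,8,10,7,11,8,10,10]
j=9: 11>10, skip
j=10: 8≤10, i=9, swap(9,10) ⇒ [8,7,10,10,6,6,8,10,7,8,11,10,10]
j=11: 10≤10, i=10, swap(10,11) ⇒ [8,7,10,10,6,6,8,10,7,8,10,11,10]
swap(11,12) ⇒ [8,7,10,10,6,6,8,10,7,8,10,10,11]; return 11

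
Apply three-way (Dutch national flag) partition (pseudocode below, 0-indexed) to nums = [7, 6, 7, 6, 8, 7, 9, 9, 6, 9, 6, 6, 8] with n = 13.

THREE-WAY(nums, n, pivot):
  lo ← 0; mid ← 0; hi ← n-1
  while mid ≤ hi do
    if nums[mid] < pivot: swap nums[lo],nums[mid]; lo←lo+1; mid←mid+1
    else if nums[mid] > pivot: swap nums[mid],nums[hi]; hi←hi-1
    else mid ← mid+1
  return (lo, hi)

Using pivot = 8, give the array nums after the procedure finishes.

[7, 6, 7, 6, 7, 6, 6, 6, 8, 8, 9, 9, 9]

pivot = 8; lo=0, mid=0, hi=12
nums[mid]=7<8: swap nums[0],nums[0]; lo=1,mid=1 → [7, 6, 7, 6, 8, 7, 9, 9, 6, 9, 6, 6, 8]
nums[mid]=6<8: swap nums[1],nums[1]; lo=2,mid=2 → [7, 6, 7, 6, 8, 7, 9, 9, 6, 9, 6, 6, 8]
nums[mid]=7<8: swap nums[2],nums[2]; lo=3,mid=3 → [7, 6, 7, 6, 8, 7, 9, 9, 6, 9, 6, 6, 8]
nums[mid]=6<8: swap nums[3],nums[3]; lo=4,mid=4 → [7, 6, 7, 6, 8, 7, 9, 9, 6, 9, 6, 6, 8]
nums[mid]=8=8: mid=5
nums[mid]=7<8: swap nums[4],nums[5]; lo=5,mid=6 → [7, 6, 7, 6, 7, 8, 9, 9, 6, 9, 6, 6, 8]
nums[mid]=9>8: swap nums[6],nums[12]; hi=11 → [7, 6, 7, 6, 7, 8, 8, 9, 6, 9, 6, 6, 9]
nums[mid]=8=8: mid=7
nums[mid]=9>8: swap nums[7],nums[11]; hi=10 → [7, 6, 7, 6, 7, 8, 8, 6, 6, 9, 6, 9, 9]
nums[mid]=6<8: swap nums[5],nums[7]; lo=6,mid=8 → [7, 6, 7, 6, 7, 6, 8, 8, 6, 9, 6, 9, 9]
nums[mid]=6<8: swap nums[6],nums[8]; lo=7,mid=9 → [7, 6, 7, 6, 7, 6, 6, 8, 8, 9, 6, 9, 9]
nums[mid]=9>8: swap nums[9],nums[10]; hi=9 → [7, 6, 7, 6, 7, 6, 6, 8, 8, 6, 9, 9, 9]
nums[mid]=6<8: swap nums[7],nums[9]; lo=8,mid=10 → [7, 6, 7, 6, 7, 6, 6, 6, 8, 8, 9, 9, 9]
end: lo=8, hi=9; nums = [7, 6, 7, 6, 7, 6, 6, 6, 8, 8, 9, 9, 9]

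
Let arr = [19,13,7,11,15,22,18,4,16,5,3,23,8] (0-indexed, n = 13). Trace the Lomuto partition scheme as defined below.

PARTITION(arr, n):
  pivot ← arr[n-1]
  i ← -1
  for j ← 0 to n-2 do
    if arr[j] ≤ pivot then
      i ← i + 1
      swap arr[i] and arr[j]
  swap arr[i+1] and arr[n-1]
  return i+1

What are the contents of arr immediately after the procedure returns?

pivot = arr[12] = 8; i = -1
j=0: arr[0]=19 > 8 → no swap
j=1: arr[1]=13 > 8 → no swap
j=2: arr[2]=7 ≤ 8 → i=0, swap arr[0],arr[2] → [7,13,19,11,15,22,18,4,16,5,3,23,8]
j=3: arr[3]=11 > 8 → no swap
j=4: arr[4]=15 > 8 → no swap
j=5: arr[5]=22 > 8 → no swap
j=6: arr[6]=18 > 8 → no swap
j=7: arr[7]=4 ≤ 8 → i=1, swap arr[1],arr[7] → [7,4,19,11,15,22,18,13,16,5,3,23,8]
j=8: arr[8]=16 > 8 → no swap
j=9: arr[9]=5 ≤ 8 → i=2, swap arr[2],arr[9] → [7,4,5,11,15,22,18,13,16,19,3,23,8]
j=10: arr[10]=3 ≤ 8 → i=3, swap arr[3],arr[10] → [7,4,5,3,15,22,18,13,16,19,11,23,8]
j=11: arr[11]=23 > 8 → no swap
final swap arr[4],arr[12] → [7,4,5,3,8,22,18,13,16,19,11,23,15]; return 4

[7,4,5,3,8,22,18,13,16,19,11,23,15]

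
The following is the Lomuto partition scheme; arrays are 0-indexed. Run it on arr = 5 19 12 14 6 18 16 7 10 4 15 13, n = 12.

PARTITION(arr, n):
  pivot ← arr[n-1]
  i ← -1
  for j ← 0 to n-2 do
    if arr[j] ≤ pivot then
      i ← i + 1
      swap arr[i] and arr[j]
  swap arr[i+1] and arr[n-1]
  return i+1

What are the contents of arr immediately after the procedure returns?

5 12 6 7 10 4 13 14 19 18 15 16

pivot = arr[11] = 13; i = -1
j=0: arr[0]=5 ≤ 13 → i=0, swap arr[0],arr[0] (no change) → 5 19 12 14 6 18 16 7 10 4 15 13
j=1: arr[1]=19 > 13 → no swap
j=2: arr[2]=12 ≤ 13 → i=1, swap arr[1],arr[2] → 5 12 19 14 6 18 16 7 10 4 15 13
j=3: arr[3]=14 > 13 → no swap
j=4: arr[4]=6 ≤ 13 → i=2, swap arr[2],arr[4] → 5 12 6 14 19 18 16 7 10 4 15 13
j=5: arr[5]=18 > 13 → no swap
j=6: arr[6]=16 > 13 → no swap
j=7: arr[7]=7 ≤ 13 → i=3, swap arr[3],arr[7] → 5 12 6 7 19 18 16 14 10 4 15 13
j=8: arr[8]=10 ≤ 13 → i=4, swap arr[4],arr[8] → 5 12 6 7 10 18 16 14 19 4 15 13
j=9: arr[9]=4 ≤ 13 → i=5, swap arr[5],arr[9] → 5 12 6 7 10 4 16 14 19 18 15 13
j=10: arr[10]=15 > 13 → no swap
final swap arr[6],arr[11] → 5 12 6 7 10 4 13 14 19 18 15 16; return 6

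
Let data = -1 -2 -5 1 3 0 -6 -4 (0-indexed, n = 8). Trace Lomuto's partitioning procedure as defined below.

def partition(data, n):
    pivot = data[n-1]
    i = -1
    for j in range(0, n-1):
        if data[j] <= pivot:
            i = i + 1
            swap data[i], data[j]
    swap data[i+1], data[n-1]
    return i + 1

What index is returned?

pivot=-4, i=-1
j=0: -1>-4, skip
j=1: -2>-4, skip
j=2: -5≤-4, i=0, swap(0,2) ⇒ -5 -2 -1 1 3 0 -6 -4
j=3: 1>-4, skip
j=4: 3>-4, skip
j=5: 0>-4, skip
j=6: -6≤-4, i=1, swap(1,6) ⇒ -5 -6 -1 1 3 0 -2 -4
swap(2,7) ⇒ -5 -6 -4 1 3 0 -2 -1; return 2

2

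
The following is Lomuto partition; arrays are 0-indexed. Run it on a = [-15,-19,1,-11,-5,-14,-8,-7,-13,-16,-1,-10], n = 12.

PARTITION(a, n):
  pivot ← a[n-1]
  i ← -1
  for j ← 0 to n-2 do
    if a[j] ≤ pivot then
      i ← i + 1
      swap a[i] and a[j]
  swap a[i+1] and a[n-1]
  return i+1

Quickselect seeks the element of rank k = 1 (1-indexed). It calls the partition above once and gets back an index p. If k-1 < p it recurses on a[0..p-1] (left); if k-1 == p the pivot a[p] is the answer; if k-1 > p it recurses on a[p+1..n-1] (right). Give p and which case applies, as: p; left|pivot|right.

pivot = a[11] = -10; i = -1
j=0: a[0]=-15 ≤ -10 → i=0, swap a[0],a[0] (no change) → [-15,-19,1,-11,-5,-14,-8,-7,-13,-16,-1,-10]
j=1: a[1]=-19 ≤ -10 → i=1, swap a[1],a[1] (no change) → [-15,-19,1,-11,-5,-14,-8,-7,-13,-16,-1,-10]
j=2: a[2]=1 > -10 → no swap
j=3: a[3]=-11 ≤ -10 → i=2, swap a[2],a[3] → [-15,-19,-11,1,-5,-14,-8,-7,-13,-16,-1,-10]
j=4: a[4]=-5 > -10 → no swap
j=5: a[5]=-14 ≤ -10 → i=3, swap a[3],a[5] → [-15,-19,-11,-14,-5,1,-8,-7,-13,-16,-1,-10]
j=6: a[6]=-8 > -10 → no swap
j=7: a[7]=-7 > -10 → no swap
j=8: a[8]=-13 ≤ -10 → i=4, swap a[4],a[8] → [-15,-19,-11,-14,-13,1,-8,-7,-5,-16,-1,-10]
j=9: a[9]=-16 ≤ -10 → i=5, swap a[5],a[9] → [-15,-19,-11,-14,-13,-16,-8,-7,-5,1,-1,-10]
j=10: a[10]=-1 > -10 → no swap
final swap a[6],a[11] → [-15,-19,-11,-14,-13,-16,-10,-7,-5,1,-1,-8]; return 6
p = 6; k-1 = 0 < 6 ⇒ left

6; left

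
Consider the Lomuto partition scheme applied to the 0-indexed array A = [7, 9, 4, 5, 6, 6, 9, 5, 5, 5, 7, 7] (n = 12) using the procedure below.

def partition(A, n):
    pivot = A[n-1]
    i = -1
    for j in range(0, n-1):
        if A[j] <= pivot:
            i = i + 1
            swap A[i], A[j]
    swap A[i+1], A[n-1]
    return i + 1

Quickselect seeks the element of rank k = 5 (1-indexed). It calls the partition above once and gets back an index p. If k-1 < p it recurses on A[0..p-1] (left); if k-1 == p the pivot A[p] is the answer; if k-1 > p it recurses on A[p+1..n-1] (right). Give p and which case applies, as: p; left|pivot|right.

9; left

pivot = A[11] = 7; i = -1
j=0: A[0]=7 ≤ 7 → i=0, swap A[0],A[0] (no change) → [7, 9, 4, 5, 6, 6, 9, 5, 5, 5, 7, 7]
j=1: A[1]=9 > 7 → no swap
j=2: A[2]=4 ≤ 7 → i=1, swap A[1],A[2] → [7, 4, 9, 5, 6, 6, 9, 5, 5, 5, 7, 7]
j=3: A[3]=5 ≤ 7 → i=2, swap A[2],A[3] → [7, 4, 5, 9, 6, 6, 9, 5, 5, 5, 7, 7]
j=4: A[4]=6 ≤ 7 → i=3, swap A[3],A[4] → [7, 4, 5, 6, 9, 6, 9, 5, 5, 5, 7, 7]
j=5: A[5]=6 ≤ 7 → i=4, swap A[4],A[5] → [7, 4, 5, 6, 6, 9, 9, 5, 5, 5, 7, 7]
j=6: A[6]=9 > 7 → no swap
j=7: A[7]=5 ≤ 7 → i=5, swap A[5],A[7] → [7, 4, 5, 6, 6, 5, 9, 9, 5, 5, 7, 7]
j=8: A[8]=5 ≤ 7 → i=6, swap A[6],A[8] → [7, 4, 5, 6, 6, 5, 5, 9, 9, 5, 7, 7]
j=9: A[9]=5 ≤ 7 → i=7, swap A[7],A[9] → [7, 4, 5, 6, 6, 5, 5, 5, 9, 9, 7, 7]
j=10: A[10]=7 ≤ 7 → i=8, swap A[8],A[10] → [7, 4, 5, 6, 6, 5, 5, 5, 7, 9, 9, 7]
final swap A[9],A[11] → [7, 4, 5, 6, 6, 5, 5, 5, 7, 7, 9, 9]; return 9
p = 9; k-1 = 4 < 9 ⇒ left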